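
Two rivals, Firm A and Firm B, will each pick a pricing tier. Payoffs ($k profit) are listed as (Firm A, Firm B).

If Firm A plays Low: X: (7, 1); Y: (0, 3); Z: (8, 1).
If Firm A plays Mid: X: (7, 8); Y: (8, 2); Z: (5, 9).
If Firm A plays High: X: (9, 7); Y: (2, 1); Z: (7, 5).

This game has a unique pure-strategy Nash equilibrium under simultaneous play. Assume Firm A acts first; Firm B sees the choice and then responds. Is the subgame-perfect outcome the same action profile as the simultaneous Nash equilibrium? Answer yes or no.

yes

Firm B best-responds to each possible Firm A move:
- Low: Firm B compares 1, 3, 1 and picks Y; Firm A would get 0.
- Mid: Firm B compares 8, 2, 9 and picks Z; Firm A would get 5.
- High: Firm B compares 7, 1, 5 and picks X; Firm A would get 9.
Maximizing over 0, 5, 9, Firm A chooses High. Subgame-perfect outcome: (High, X) with payoffs (9, 7).
For the simultaneous game, intersect best replies.
Firm A's best replies: X→High; Y→Mid; Z→Low.
Firm B's best replies: Low→Y; Mid→Z; High→X.
The unique mutual best reply is (High, X), giving (9, 7).
Sequential outcome (High, X) coincides with the Nash profile (High, X).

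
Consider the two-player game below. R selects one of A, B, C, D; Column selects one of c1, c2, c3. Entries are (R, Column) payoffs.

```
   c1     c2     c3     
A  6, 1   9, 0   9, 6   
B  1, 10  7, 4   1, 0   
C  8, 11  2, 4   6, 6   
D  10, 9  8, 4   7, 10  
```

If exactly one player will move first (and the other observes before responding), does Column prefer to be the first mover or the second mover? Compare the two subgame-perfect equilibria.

first

If R leads: Column's best replies are A→c3, B→c1, C→c1, D→c3; R's induced payoffs 9, 1, 8, 7; outcome (A, c3), payoffs (9, 6).
If Column leads: R's best replies are c1→D, c2→A, c3→A; Column's induced payoffs 9, 0, 6; outcome (D, c1), payoffs (10, 9).
Column gets 9 moving first and 6 moving second, so Column prefers to move first.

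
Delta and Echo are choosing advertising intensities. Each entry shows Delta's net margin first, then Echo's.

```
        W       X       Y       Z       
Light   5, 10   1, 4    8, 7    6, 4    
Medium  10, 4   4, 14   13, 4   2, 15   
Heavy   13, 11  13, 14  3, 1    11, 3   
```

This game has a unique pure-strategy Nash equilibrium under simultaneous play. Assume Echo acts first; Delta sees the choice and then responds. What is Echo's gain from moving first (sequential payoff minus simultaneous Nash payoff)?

Backward induction with Echo moving first.
- W: BR = Heavy, leader payoff 11.
- X: BR = Heavy, leader payoff 14.
- Y: BR = Medium, leader payoff 4.
- Z: BR = Heavy, leader payoff 3.
Echo's induced payoffs are 11, 14, 4, 3, so Echo commits to X. Subgame-perfect outcome: (Heavy, X) with payoffs (13, 14).
For the simultaneous game, intersect best replies.
Delta's best replies: W→Heavy; X→Heavy; Y→Medium; Z→Heavy.
Echo's best replies: Light→W; Medium→Z; Heavy→X.
The unique mutual best reply is (Heavy, X), giving (13, 14).
Echo's commitment gain: 14 − 14 = 0.

0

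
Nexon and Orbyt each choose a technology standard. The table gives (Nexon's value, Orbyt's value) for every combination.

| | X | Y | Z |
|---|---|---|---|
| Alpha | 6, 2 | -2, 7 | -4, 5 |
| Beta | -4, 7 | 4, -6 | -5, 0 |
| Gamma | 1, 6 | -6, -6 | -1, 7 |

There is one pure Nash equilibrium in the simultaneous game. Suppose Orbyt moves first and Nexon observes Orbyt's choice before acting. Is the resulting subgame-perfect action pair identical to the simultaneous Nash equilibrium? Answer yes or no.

Work backward from Nexon's decision.
- X → Nexon plays Alpha (best of 6, -4, 1); Orbyt gets 2.
- Y → Nexon plays Beta (best of -2, 4, -6); Orbyt gets -6.
- Z → Nexon plays Gamma (best of -4, -5, -1); Orbyt gets 7.
Among 2, -6, 7, the best is 7 at Z. Subgame-perfect outcome: (Gamma, Z) with payoffs (-1, 7).
Now find the simultaneous Nash equilibrium.
Nexon's best replies: X→Alpha; Y→Beta; Z→Gamma.
Orbyt's best replies: Alpha→Y; Beta→X; Gamma→Z.
The unique mutual best reply is (Gamma, Z), giving (-1, 7).
Sequential outcome (Gamma, Z) coincides with the Nash profile (Gamma, Z).

yes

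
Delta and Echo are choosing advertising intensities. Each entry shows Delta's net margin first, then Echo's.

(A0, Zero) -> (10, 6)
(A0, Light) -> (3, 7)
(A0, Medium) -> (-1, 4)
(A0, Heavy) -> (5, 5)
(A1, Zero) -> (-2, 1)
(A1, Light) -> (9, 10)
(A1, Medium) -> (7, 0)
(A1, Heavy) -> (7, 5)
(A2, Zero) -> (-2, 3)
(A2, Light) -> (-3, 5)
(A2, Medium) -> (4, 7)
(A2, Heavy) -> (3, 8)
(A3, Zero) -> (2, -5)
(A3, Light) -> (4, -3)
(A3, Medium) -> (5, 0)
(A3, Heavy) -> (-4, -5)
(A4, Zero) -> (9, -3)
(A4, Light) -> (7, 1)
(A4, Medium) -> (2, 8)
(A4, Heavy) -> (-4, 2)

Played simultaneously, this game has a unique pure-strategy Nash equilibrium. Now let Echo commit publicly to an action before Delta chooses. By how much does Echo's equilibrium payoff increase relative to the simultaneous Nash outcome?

Work backward from Delta's decision.
- Zero: Delta compares 10, -2, -2, 2, 9 and picks A0; Echo would get 6.
- Light: Delta compares 3, 9, -3, 4, 7 and picks A1; Echo would get 10.
- Medium: Delta compares -1, 7, 4, 5, 2 and picks A1; Echo would get 0.
- Heavy: Delta compares 5, 7, 3, -4, -4 and picks A1; Echo would get 5.
Maximizing over 6, 10, 0, 5, Echo chooses Light. Subgame-perfect outcome: (A1, Light) with payoffs (9, 10).
For the simultaneous game, intersect best replies.
Delta's best replies: Zero→A0; Light→A1; Medium→A1; Heavy→A1.
Echo's best replies: A0→Light; A1→Light; A2→Heavy; A3→Medium; A4→Medium.
The unique mutual best reply is (A1, Light), giving (9, 10).
Echo's commitment gain: 10 − 10 = 0.

0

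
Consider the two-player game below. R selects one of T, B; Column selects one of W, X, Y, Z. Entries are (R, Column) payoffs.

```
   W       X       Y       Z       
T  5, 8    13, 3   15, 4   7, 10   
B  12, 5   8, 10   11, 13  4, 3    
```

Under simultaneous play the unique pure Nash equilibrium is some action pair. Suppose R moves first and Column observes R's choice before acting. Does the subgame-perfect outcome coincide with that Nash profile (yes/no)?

no

Solve by backward induction (R leads).
- T: Column compares 8, 3, 4, 10 and picks Z; R would get 7.
- B: Column compares 5, 10, 13, 3 and picks Y; R would get 11.
Maximizing over 7, 11, R chooses B. Subgame-perfect outcome: (B, Y) with payoffs (11, 13).
For the simultaneous game, intersect best replies.
R's best replies: W→B; X→T; Y→T; Z→T.
Column's best replies: T→Z; B→Y.
The unique mutual best reply is (T, Z), giving (7, 10).
Sequential outcome (B, Y) differs from the Nash profile (T, Z).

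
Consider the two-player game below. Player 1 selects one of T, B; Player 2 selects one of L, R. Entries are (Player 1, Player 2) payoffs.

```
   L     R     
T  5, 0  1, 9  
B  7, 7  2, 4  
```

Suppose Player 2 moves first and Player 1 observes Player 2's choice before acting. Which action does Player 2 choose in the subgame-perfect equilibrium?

Solve by backward induction (Player 2 leads).
- L: Player 1 compares 5, 7 and picks B; Player 2 would get 7.
- R: Player 1 compares 1, 2 and picks B; Player 2 would get 4.
Player 2's induced payoffs are 7, 4, so Player 2 commits to L. Subgame-perfect outcome: (B, L) with payoffs (7, 7).

L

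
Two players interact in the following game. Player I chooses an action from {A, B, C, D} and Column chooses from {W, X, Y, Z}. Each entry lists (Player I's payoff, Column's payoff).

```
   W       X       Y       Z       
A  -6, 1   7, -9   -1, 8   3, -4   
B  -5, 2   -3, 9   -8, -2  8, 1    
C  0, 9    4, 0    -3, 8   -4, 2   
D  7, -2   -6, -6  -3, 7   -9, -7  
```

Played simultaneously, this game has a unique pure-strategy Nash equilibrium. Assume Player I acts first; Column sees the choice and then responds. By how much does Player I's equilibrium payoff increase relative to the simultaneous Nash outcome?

1

Backward induction with Player I moving first.
- A: Column compares 1, -9, 8, -4 and picks Y; Player I would get -1.
- B: Column compares 2, 9, -2, 1 and picks X; Player I would get -3.
- C: Column compares 9, 0, 8, 2 and picks W; Player I would get 0.
- D: Column compares -2, -6, 7, -7 and picks Y; Player I would get -3.
Among -1, -3, 0, -3, the best is 0 at C. Subgame-perfect outcome: (C, W) with payoffs (0, 9).
Under simultaneous play:
Player I's best replies: W→D; X→A; Y→A; Z→B.
Column's best replies: A→Y; B→X; C→W; D→Y.
Only (A, Y) has each player best-responding; Nash payoffs (-1, 8).
Player I's commitment gain: 0 − -1 = 1.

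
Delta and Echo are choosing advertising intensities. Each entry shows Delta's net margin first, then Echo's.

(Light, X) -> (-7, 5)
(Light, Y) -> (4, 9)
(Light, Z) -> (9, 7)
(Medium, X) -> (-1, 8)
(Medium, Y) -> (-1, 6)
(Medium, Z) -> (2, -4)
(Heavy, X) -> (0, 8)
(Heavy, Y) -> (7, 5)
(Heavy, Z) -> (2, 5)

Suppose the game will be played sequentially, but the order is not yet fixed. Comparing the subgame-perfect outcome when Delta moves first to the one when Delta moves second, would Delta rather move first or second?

first

If Delta leads: Echo's best replies are Light→Y, Medium→X, Heavy→X; Delta's induced payoffs 4, -1, 0; outcome (Light, Y), payoffs (4, 9).
If Echo leads: Delta's best replies are X→Heavy, Y→Heavy, Z→Light; Echo's induced payoffs 8, 5, 7; outcome (Heavy, X), payoffs (0, 8).
Delta gets 4 moving first and 0 moving second, so Delta prefers to move first.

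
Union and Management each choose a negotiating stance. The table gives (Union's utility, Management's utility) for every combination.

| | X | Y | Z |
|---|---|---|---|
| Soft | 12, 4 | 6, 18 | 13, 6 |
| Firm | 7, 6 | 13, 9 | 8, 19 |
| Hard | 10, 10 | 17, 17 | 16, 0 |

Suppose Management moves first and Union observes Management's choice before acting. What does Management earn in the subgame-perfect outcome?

Backward induction with Management moving first.
- X: Union compares 12, 7, 10 and picks Soft; Management would get 4.
- Y: Union compares 6, 13, 17 and picks Hard; Management would get 17.
- Z: Union compares 13, 8, 16 and picks Hard; Management would get 0.
Maximizing over 4, 17, 0, Management chooses Y. Subgame-perfect outcome: (Hard, Y) with payoffs (17, 17).

17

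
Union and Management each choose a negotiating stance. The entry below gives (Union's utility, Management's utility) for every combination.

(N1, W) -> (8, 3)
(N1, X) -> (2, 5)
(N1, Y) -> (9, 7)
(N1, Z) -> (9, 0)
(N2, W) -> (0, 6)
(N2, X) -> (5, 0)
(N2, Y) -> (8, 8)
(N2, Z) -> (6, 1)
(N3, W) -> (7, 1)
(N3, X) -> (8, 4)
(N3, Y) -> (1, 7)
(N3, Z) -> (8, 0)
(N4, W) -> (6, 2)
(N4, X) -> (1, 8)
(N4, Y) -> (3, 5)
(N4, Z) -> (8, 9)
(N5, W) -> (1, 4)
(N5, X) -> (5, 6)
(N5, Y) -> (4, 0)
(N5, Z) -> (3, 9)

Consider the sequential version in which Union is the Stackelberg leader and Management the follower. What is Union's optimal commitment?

Management best-responds to each possible Union move:
- N1: BR = Y, leader payoff 9.
- N2: BR = Y, leader payoff 8.
- N3: BR = Y, leader payoff 1.
- N4: BR = Z, leader payoff 8.
- N5: BR = Z, leader payoff 3.
Union's induced payoffs are 9, 8, 1, 8, 3, so Union commits to N1. Subgame-perfect outcome: (N1, Y) with payoffs (9, 7).

N1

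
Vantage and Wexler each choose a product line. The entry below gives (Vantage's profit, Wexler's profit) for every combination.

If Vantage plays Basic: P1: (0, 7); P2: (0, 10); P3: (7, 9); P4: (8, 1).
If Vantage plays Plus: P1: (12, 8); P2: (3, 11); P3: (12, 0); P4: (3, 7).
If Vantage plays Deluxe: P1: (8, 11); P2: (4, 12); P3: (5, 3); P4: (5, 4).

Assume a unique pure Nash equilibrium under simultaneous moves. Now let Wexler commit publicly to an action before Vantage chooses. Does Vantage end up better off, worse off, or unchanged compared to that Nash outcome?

unchanged

Vantage best-responds to each possible Wexler move:
- P1 → Vantage plays Plus (best of 0, 12, 8); Wexler gets 8.
- P2 → Vantage plays Deluxe (best of 0, 3, 4); Wexler gets 12.
- P3 → Vantage plays Plus (best of 7, 12, 5); Wexler gets 0.
- P4 → Vantage plays Basic (best of 8, 3, 5); Wexler gets 1.
Maximizing over 8, 12, 0, 1, Wexler chooses P2. Subgame-perfect outcome: (Deluxe, P2) with payoffs (4, 12).
Now find the simultaneous Nash equilibrium.
Vantage's best replies: P1→Plus; P2→Deluxe; P3→Plus; P4→Basic.
Wexler's best replies: Basic→P2; Plus→P2; Deluxe→P2.
The unique mutual best reply is (Deluxe, P2), giving (4, 12).
Vantage earns 4 sequentially versus 4 at the Nash outcome: unchanged.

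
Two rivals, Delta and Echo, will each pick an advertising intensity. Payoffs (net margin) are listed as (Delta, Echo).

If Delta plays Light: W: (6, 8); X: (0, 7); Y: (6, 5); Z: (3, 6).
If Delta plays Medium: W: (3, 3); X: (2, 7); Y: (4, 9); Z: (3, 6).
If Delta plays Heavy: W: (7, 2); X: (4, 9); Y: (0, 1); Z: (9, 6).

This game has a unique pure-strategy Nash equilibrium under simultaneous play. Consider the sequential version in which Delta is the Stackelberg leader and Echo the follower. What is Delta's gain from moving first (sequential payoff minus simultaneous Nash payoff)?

Echo best-responds to each possible Delta move:
- Light: Echo compares 8, 7, 5, 6 and picks W; Delta would get 6.
- Medium: Echo compares 3, 7, 9, 6 and picks Y; Delta would get 4.
- Heavy: Echo compares 2, 9, 1, 6 and picks X; Delta would get 4.
Delta's induced payoffs are 6, 4, 4, so Delta commits to Light. Subgame-perfect outcome: (Light, W) with payoffs (6, 8).
Under simultaneous play:
Delta's best replies: W→Heavy; X→Heavy; Y→Light; Z→Heavy.
Echo's best replies: Light→W; Medium→Y; Heavy→X.
The unique mutual best reply is (Heavy, X), giving (4, 9).
Delta's commitment gain: 6 − 4 = 2.

2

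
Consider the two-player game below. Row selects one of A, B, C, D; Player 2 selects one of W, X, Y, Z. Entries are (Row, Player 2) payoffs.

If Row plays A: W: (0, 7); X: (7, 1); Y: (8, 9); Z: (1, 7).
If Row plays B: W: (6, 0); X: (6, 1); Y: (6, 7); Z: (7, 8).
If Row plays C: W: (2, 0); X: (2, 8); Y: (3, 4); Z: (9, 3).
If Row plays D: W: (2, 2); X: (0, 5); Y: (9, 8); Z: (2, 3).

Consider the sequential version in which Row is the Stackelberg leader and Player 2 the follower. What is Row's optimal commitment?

D

Solve by backward induction (Row leads).
- A → Player 2 plays Y (best of 7, 1, 9, 7); Row gets 8.
- B → Player 2 plays Z (best of 0, 1, 7, 8); Row gets 7.
- C → Player 2 plays X (best of 0, 8, 4, 3); Row gets 2.
- D → Player 2 plays Y (best of 2, 5, 8, 3); Row gets 9.
Maximizing over 8, 7, 2, 9, Row chooses D. Subgame-perfect outcome: (D, Y) with payoffs (9, 8).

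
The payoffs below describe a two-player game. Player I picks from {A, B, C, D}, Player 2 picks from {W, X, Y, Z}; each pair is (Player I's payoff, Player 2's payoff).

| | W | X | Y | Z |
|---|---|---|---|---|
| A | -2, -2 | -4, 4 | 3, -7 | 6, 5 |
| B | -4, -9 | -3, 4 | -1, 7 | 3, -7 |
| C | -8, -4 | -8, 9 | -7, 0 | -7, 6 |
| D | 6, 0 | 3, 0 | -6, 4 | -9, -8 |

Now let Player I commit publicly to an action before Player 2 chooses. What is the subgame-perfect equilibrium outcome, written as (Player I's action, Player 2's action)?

Player 2 best-responds to each possible Player I move:
- A: BR = Z, leader payoff 6.
- B: BR = Y, leader payoff -1.
- C: BR = X, leader payoff -8.
- D: BR = Y, leader payoff -6.
Player I's induced payoffs are 6, -1, -8, -6, so Player I commits to A. Subgame-perfect outcome: (A, Z) with payoffs (6, 5).

(A, Z)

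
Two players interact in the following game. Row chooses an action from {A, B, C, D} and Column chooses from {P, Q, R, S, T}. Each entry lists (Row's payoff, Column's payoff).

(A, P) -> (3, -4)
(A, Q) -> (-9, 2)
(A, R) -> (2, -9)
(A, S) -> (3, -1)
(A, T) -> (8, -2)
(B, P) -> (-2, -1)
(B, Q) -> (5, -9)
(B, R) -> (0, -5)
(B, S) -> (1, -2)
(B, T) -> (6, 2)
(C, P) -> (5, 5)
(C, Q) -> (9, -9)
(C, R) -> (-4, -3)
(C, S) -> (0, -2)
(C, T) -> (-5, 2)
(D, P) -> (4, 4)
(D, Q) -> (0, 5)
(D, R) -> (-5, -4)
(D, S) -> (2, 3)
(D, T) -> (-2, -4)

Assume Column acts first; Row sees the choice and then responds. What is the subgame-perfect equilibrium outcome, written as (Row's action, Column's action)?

Work backward from Row's decision.
- P: Row compares 3, -2, 5, 4 and picks C; Column would get 5.
- Q: Row compares -9, 5, 9, 0 and picks C; Column would get -9.
- R: Row compares 2, 0, -4, -5 and picks A; Column would get -9.
- S: Row compares 3, 1, 0, 2 and picks A; Column would get -1.
- T: Row compares 8, 6, -5, -2 and picks A; Column would get -2.
Maximizing over 5, -9, -9, -1, -2, Column chooses P. Subgame-perfect outcome: (C, P) with payoffs (5, 5).

(C, P)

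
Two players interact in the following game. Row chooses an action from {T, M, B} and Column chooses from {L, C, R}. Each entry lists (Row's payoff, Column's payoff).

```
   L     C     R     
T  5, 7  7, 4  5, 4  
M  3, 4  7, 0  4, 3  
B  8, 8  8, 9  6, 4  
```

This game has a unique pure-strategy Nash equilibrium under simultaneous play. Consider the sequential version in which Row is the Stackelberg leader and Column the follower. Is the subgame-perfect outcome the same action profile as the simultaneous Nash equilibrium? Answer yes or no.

Backward induction with Row moving first.
- T: BR = L, leader payoff 5.
- M: BR = L, leader payoff 3.
- B: BR = C, leader payoff 8.
Row's induced payoffs are 5, 3, 8, so Row commits to B. Subgame-perfect outcome: (B, C) with payoffs (8, 9).
For the simultaneous game, intersect best replies.
Row's best replies: L→B; C→B; R→B.
Column's best replies: T→L; M→L; B→C.
The unique mutual best reply is (B, C), giving (8, 9).
Sequential outcome (B, C) coincides with the Nash profile (B, C).

yes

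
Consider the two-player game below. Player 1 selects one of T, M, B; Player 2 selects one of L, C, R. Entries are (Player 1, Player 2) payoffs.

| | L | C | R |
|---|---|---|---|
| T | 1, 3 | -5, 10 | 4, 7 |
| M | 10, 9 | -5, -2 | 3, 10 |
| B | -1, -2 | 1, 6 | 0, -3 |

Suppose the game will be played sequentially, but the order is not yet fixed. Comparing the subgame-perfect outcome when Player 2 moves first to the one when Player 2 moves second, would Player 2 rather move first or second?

second

If Player 1 leads: Player 2's best replies are T→C, M→R, B→C; Player 1's induced payoffs -5, 3, 1; outcome (M, R), payoffs (3, 10).
If Player 2 leads: Player 1's best replies are L→M, C→B, R→T; Player 2's induced payoffs 9, 6, 7; outcome (M, L), payoffs (10, 9).
Player 2 gets 9 moving first and 10 moving second, so Player 2 prefers to move second.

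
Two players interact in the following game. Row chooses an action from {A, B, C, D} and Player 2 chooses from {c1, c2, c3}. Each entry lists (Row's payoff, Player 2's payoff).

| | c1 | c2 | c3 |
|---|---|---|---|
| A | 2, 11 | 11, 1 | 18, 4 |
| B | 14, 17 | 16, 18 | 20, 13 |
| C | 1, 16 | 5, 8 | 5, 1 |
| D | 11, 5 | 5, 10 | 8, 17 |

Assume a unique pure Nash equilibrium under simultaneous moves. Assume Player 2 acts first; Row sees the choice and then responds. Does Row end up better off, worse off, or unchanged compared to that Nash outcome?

Work backward from Row's decision.
- c1: BR = B, leader payoff 17.
- c2: BR = B, leader payoff 18.
- c3: BR = B, leader payoff 13.
Player 2's induced payoffs are 17, 18, 13, so Player 2 commits to c2. Subgame-perfect outcome: (B, c2) with payoffs (16, 18).
Now find the simultaneous Nash equilibrium.
Row's best replies: c1→B; c2→B; c3→B.
Player 2's best replies: A→c1; B→c2; C→c1; D→c3.
Only (B, c2) has each player best-responding; Nash payoffs (16, 18).
Row earns 16 sequentially versus 16 at the Nash outcome: unchanged.

unchanged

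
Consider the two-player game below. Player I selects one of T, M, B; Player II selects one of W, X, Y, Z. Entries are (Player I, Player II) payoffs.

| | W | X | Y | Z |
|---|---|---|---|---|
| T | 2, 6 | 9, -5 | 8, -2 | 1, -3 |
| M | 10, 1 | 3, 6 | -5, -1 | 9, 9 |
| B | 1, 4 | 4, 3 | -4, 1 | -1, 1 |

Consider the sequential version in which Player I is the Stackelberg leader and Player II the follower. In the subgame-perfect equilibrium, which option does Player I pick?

Solve by backward induction (Player I leads).
- T → Player II plays W (best of 6, -5, -2, -3); Player I gets 2.
- M → Player II plays Z (best of 1, 6, -1, 9); Player I gets 9.
- B → Player II plays W (best of 4, 3, 1, 1); Player I gets 1.
Maximizing over 2, 9, 1, Player I chooses M. Subgame-perfect outcome: (M, Z) with payoffs (9, 9).

M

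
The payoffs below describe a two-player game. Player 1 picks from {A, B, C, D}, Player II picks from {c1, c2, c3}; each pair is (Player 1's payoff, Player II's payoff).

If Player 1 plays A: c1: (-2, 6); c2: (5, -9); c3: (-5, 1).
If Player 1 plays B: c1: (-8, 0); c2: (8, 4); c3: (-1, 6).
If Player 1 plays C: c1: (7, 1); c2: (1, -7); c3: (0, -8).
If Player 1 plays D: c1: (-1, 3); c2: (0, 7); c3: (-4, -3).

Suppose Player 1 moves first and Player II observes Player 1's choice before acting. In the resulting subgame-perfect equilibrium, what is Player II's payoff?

1

Backward induction with Player 1 moving first.
- A: Player II compares 6, -9, 1 and picks c1; Player 1 would get -2.
- B: Player II compares 0, 4, 6 and picks c3; Player 1 would get -1.
- C: Player II compares 1, -7, -8 and picks c1; Player 1 would get 7.
- D: Player II compares 3, 7, -3 and picks c2; Player 1 would get 0.
Maximizing over -2, -1, 7, 0, Player 1 chooses C. Subgame-perfect outcome: (C, c1) with payoffs (7, 1).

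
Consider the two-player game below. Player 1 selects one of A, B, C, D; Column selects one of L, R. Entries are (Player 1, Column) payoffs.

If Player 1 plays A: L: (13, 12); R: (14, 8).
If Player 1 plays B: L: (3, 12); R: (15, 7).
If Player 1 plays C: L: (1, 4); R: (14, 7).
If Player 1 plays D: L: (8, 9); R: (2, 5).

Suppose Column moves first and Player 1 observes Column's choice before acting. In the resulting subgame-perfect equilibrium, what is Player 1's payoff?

Solve by backward induction (Column leads).
- L: BR = A, leader payoff 12.
- R: BR = B, leader payoff 7.
Among 12, 7, the best is 12 at L. Subgame-perfect outcome: (A, L) with payoffs (13, 12).

13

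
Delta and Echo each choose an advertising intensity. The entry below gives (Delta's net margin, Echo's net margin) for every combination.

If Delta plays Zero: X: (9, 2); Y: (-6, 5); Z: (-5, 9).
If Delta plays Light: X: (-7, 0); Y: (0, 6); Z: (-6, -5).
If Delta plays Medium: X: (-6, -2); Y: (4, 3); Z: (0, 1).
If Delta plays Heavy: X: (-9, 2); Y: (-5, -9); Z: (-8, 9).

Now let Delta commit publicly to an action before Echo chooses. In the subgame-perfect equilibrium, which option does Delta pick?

Medium

Backward induction with Delta moving first.
- Zero: BR = Z, leader payoff -5.
- Light: BR = Y, leader payoff 0.
- Medium: BR = Y, leader payoff 4.
- Heavy: BR = Z, leader payoff -8.
Among -5, 0, 4, -8, the best is 4 at Medium. Subgame-perfect outcome: (Medium, Y) with payoffs (4, 3).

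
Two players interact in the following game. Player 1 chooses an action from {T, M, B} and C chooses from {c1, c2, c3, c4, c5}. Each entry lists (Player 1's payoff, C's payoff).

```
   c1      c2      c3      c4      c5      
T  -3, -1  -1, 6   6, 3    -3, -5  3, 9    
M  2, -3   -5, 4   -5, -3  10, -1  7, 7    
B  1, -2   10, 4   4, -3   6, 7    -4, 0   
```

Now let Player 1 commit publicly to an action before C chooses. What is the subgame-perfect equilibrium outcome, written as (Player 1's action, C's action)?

(M, c5)

C best-responds to each possible Player 1 move:
- T → C plays c5 (best of -1, 6, 3, -5, 9); Player 1 gets 3.
- M → C plays c5 (best of -3, 4, -3, -1, 7); Player 1 gets 7.
- B → C plays c4 (best of -2, 4, -3, 7, 0); Player 1 gets 6.
Maximizing over 3, 7, 6, Player 1 chooses M. Subgame-perfect outcome: (M, c5) with payoffs (7, 7).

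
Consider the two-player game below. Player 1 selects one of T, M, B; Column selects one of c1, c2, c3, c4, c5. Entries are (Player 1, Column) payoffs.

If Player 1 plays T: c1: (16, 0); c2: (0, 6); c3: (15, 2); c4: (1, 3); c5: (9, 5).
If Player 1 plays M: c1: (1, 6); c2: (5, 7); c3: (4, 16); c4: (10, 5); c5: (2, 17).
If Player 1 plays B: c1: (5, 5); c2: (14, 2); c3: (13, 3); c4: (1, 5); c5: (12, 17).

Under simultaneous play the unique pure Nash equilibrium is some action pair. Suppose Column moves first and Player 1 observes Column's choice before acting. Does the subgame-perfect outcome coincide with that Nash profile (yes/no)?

Work backward from Player 1's decision.
- c1 → Player 1 plays T (best of 16, 1, 5); Column gets 0.
- c2 → Player 1 plays B (best of 0, 5, 14); Column gets 2.
- c3 → Player 1 plays T (best of 15, 4, 13); Column gets 2.
- c4 → Player 1 plays M (best of 1, 10, 1); Column gets 5.
- c5 → Player 1 plays B (best of 9, 2, 12); Column gets 17.
Maximizing over 0, 2, 2, 5, 17, Column chooses c5. Subgame-perfect outcome: (B, c5) with payoffs (12, 17).
Now find the simultaneous Nash equilibrium.
Player 1's best replies: c1→T; c2→B; c3→T; c4→M; c5→B.
Column's best replies: T→c2; M→c5; B→c5.
Only (B, c5) has each player best-responding; Nash payoffs (12, 17).
Sequential outcome (B, c5) coincides with the Nash profile (B, c5).

yes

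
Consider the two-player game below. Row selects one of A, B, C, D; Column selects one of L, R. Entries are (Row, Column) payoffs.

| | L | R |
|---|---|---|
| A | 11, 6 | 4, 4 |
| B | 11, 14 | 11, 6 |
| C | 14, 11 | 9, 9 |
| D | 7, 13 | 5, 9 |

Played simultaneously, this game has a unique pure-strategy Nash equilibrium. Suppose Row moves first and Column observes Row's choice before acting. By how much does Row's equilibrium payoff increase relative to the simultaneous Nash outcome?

Column best-responds to each possible Row move:
- A → Column plays L (best of 6, 4); Row gets 11.
- B → Column plays L (best of 14, 6); Row gets 11.
- C → Column plays L (best of 11, 9); Row gets 14.
- D → Column plays L (best of 13, 9); Row gets 7.
Among 11, 11, 14, 7, the best is 14 at C. Subgame-perfect outcome: (C, L) with payoffs (14, 11).
Now find the simultaneous Nash equilibrium.
Row's best replies: L→C; R→B.
Column's best replies: A→L; B→L; C→L; D→L.
The unique mutual best reply is (C, L), giving (14, 11).
Row's commitment gain: 14 − 14 = 0.

0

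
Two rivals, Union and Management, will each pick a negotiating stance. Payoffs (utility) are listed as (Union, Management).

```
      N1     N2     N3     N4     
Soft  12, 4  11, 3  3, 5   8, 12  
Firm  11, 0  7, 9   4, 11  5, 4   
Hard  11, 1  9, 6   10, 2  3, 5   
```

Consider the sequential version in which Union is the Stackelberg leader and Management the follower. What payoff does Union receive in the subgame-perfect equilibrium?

9

Solve by backward induction (Union leads).
- Soft → Management plays N4 (best of 4, 3, 5, 12); Union gets 8.
- Firm → Management plays N3 (best of 0, 9, 11, 4); Union gets 4.
- Hard → Management plays N2 (best of 1, 6, 2, 5); Union gets 9.
Among 8, 4, 9, the best is 9 at Hard. Subgame-perfect outcome: (Hard, N2) with payoffs (9, 6).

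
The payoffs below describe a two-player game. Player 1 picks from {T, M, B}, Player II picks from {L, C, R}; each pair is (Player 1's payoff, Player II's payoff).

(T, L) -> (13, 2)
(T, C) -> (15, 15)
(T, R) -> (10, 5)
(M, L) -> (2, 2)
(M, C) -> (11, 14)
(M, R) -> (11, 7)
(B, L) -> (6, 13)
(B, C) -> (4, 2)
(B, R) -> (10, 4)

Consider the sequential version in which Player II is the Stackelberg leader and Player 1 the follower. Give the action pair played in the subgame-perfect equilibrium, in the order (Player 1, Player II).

(T, C)

Backward induction with Player II moving first.
- L → Player 1 plays T (best of 13, 2, 6); Player II gets 2.
- C → Player 1 plays T (best of 15, 11, 4); Player II gets 15.
- R → Player 1 plays M (best of 10, 11, 10); Player II gets 7.
Player II's induced payoffs are 2, 15, 7, so Player II commits to C. Subgame-perfect outcome: (T, C) with payoffs (15, 15).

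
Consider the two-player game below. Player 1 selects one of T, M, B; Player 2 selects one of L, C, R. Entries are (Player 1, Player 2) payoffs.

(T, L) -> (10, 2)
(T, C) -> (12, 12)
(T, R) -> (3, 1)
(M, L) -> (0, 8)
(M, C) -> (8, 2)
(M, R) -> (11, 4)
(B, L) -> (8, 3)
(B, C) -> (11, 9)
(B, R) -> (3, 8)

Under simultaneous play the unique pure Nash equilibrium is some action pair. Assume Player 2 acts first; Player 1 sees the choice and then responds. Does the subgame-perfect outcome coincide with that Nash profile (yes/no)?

yes

Work backward from Player 1's decision.
- L: BR = T, leader payoff 2.
- C: BR = T, leader payoff 12.
- R: BR = M, leader payoff 4.
Maximizing over 2, 12, 4, Player 2 chooses C. Subgame-perfect outcome: (T, C) with payoffs (12, 12).
Now find the simultaneous Nash equilibrium.
Player 1's best replies: L→T; C→T; R→M.
Player 2's best replies: T→C; M→L; B→C.
Only (T, C) has each player best-responding; Nash payoffs (12, 12).
Sequential outcome (T, C) coincides with the Nash profile (T, C).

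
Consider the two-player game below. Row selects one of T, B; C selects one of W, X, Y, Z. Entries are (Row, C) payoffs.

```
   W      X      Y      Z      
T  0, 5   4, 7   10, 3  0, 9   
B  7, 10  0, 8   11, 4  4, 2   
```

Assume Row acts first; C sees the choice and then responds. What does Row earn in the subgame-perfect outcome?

C best-responds to each possible Row move:
- T: C compares 5, 7, 3, 9 and picks Z; Row would get 0.
- B: C compares 10, 8, 4, 2 and picks W; Row would get 7.
Maximizing over 0, 7, Row chooses B. Subgame-perfect outcome: (B, W) with payoffs (7, 10).

7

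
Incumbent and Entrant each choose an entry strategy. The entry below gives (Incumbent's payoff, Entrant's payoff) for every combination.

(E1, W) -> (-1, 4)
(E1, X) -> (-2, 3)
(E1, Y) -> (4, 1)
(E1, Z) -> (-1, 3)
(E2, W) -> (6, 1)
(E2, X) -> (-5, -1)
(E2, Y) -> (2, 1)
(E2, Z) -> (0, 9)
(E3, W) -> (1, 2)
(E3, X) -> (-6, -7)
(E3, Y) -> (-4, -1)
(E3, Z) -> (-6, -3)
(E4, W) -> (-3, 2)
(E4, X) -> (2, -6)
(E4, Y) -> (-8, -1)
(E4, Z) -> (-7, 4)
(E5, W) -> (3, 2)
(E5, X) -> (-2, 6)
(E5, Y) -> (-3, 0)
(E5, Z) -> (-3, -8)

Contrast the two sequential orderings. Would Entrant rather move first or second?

If Incumbent leads: Entrant's best replies are E1→W, E2→Z, E3→W, E4→Z, E5→X; Incumbent's induced payoffs -1, 0, 1, -7, -2; outcome (E3, W), payoffs (1, 2).
If Entrant leads: Incumbent's best replies are W→E2, X→E4, Y→E1, Z→E2; Entrant's induced payoffs 1, -6, 1, 9; outcome (E2, Z), payoffs (0, 9).
Entrant gets 9 moving first and 2 moving second, so Entrant prefers to move first.

first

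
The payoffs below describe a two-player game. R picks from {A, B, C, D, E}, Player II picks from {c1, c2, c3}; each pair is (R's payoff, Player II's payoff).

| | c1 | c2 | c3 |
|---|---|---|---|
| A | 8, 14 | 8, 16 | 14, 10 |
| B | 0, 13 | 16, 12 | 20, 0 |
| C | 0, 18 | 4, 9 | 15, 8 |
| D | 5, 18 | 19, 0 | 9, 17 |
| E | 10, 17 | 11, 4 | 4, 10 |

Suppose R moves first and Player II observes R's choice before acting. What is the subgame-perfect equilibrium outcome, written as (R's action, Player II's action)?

(E, c1)

Work backward from Player II's decision.
- A → Player II plays c2 (best of 14, 16, 10); R gets 8.
- B → Player II plays c1 (best of 13, 12, 0); R gets 0.
- C → Player II plays c1 (best of 18, 9, 8); R gets 0.
- D → Player II plays c1 (best of 18, 0, 17); R gets 5.
- E → Player II plays c1 (best of 17, 4, 10); R gets 10.
R's induced payoffs are 8, 0, 0, 5, 10, so R commits to E. Subgame-perfect outcome: (E, c1) with payoffs (10, 17).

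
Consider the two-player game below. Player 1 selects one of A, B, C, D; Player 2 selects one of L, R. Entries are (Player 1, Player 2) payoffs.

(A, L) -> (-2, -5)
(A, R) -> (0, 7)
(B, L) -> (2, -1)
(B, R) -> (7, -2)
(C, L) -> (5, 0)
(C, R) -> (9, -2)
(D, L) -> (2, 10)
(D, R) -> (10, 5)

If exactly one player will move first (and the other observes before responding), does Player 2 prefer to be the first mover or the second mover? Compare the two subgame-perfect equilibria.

first

If Player 1 leads: Player 2's best replies are A→R, B→L, C→L, D→L; Player 1's induced payoffs 0, 2, 5, 2; outcome (C, L), payoffs (5, 0).
If Player 2 leads: Player 1's best replies are L→C, R→D; Player 2's induced payoffs 0, 5; outcome (D, R), payoffs (10, 5).
Player 2 gets 5 moving first and 0 moving second, so Player 2 prefers to move first.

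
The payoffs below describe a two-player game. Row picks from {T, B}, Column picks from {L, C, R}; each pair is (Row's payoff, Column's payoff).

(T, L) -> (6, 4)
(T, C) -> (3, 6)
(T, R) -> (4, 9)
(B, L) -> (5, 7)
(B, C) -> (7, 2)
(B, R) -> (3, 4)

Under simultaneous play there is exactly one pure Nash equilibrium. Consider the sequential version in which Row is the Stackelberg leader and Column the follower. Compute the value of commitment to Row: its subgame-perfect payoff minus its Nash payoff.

Column best-responds to each possible Row move:
- T: Column compares 4, 6, 9 and picks R; Row would get 4.
- B: Column compares 7, 2, 4 and picks L; Row would get 5.
Among 4, 5, the best is 5 at B. Subgame-perfect outcome: (B, L) with payoffs (5, 7).
Under simultaneous play:
Row's best replies: L→T; C→B; R→T.
Column's best replies: T→R; B→L.
Only (T, R) has each player best-responding; Nash payoffs (4, 9).
Row's commitment gain: 5 − 4 = 1.

1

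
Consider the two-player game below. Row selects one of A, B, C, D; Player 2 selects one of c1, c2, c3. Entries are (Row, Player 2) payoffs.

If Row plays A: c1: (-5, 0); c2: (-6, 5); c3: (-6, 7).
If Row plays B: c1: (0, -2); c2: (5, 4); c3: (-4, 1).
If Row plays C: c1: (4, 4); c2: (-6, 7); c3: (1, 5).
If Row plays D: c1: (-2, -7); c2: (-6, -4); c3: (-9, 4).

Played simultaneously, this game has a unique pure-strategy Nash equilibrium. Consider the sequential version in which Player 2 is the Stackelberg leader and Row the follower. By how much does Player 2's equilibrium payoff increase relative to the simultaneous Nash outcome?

1

Work backward from Row's decision.
- c1: BR = C, leader payoff 4.
- c2: BR = B, leader payoff 4.
- c3: BR = C, leader payoff 5.
Player 2's induced payoffs are 4, 4, 5, so Player 2 commits to c3. Subgame-perfect outcome: (C, c3) with payoffs (1, 5).
For the simultaneous game, intersect best replies.
Row's best replies: c1→C; c2→B; c3→C.
Player 2's best replies: A→c3; B→c2; C→c2; D→c3.
The unique mutual best reply is (B, c2), giving (5, 4).
Player 2's commitment gain: 5 − 4 = 1.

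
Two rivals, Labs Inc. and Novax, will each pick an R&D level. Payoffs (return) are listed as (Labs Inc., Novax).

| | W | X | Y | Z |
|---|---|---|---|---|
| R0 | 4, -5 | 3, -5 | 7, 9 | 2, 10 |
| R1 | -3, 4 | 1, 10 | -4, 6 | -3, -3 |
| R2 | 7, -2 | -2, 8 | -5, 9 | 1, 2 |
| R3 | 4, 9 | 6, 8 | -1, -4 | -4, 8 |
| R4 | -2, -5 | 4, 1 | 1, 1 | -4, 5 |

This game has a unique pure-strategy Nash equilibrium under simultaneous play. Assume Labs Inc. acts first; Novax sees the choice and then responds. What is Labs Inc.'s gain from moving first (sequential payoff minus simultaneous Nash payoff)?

2

Solve by backward induction (Labs Inc. leads).
- R0: BR = Z, leader payoff 2.
- R1: BR = X, leader payoff 1.
- R2: BR = Y, leader payoff -5.
- R3: BR = W, leader payoff 4.
- R4: BR = Z, leader payoff -4.
Among 2, 1, -5, 4, -4, the best is 4 at R3. Subgame-perfect outcome: (R3, W) with payoffs (4, 9).
For the simultaneous game, intersect best replies.
Labs Inc.'s best replies: W→R2; X→R3; Y→R0; Z→R0.
Novax's best replies: R0→Z; R1→X; R2→Y; R3→W; R4→Z.
The unique mutual best reply is (R0, Z), giving (2, 10).
Labs Inc.'s commitment gain: 4 − 2 = 2.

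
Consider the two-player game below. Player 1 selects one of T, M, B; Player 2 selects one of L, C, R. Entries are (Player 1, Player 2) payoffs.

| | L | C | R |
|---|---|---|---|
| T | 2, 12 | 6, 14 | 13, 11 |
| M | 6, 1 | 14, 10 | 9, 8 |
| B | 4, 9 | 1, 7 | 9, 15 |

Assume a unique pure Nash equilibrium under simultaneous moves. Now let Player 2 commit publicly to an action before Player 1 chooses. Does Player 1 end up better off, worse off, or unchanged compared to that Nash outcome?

worse off

Player 1 best-responds to each possible Player 2 move:
- L: Player 1 compares 2, 6, 4 and picks M; Player 2 would get 1.
- C: Player 1 compares 6, 14, 1 and picks M; Player 2 would get 10.
- R: Player 1 compares 13, 9, 9 and picks T; Player 2 would get 11.
Maximizing over 1, 10, 11, Player 2 chooses R. Subgame-perfect outcome: (T, R) with payoffs (13, 11).
Under simultaneous play:
Player 1's best replies: L→M; C→M; R→T.
Player 2's best replies: T→C; M→C; B→R.
Only (M, C) has each player best-responding; Nash payoffs (14, 10).
Player 1 earns 13 sequentially versus 14 at the Nash outcome: worse off.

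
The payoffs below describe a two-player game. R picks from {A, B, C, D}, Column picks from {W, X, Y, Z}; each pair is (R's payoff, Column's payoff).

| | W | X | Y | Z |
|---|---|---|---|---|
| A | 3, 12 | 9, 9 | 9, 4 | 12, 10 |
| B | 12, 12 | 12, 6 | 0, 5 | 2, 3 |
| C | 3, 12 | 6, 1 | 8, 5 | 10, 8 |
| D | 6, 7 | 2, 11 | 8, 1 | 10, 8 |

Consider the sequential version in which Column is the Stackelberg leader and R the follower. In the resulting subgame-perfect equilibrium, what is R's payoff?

12

R best-responds to each possible Column move:
- W → R plays B (best of 3, 12, 3, 6); Column gets 12.
- X → R plays B (best of 9, 12, 6, 2); Column gets 6.
- Y → R plays A (best of 9, 0, 8, 8); Column gets 4.
- Z → R plays A (best of 12, 2, 10, 10); Column gets 10.
Maximizing over 12, 6, 4, 10, Column chooses W. Subgame-perfect outcome: (B, W) with payoffs (12, 12).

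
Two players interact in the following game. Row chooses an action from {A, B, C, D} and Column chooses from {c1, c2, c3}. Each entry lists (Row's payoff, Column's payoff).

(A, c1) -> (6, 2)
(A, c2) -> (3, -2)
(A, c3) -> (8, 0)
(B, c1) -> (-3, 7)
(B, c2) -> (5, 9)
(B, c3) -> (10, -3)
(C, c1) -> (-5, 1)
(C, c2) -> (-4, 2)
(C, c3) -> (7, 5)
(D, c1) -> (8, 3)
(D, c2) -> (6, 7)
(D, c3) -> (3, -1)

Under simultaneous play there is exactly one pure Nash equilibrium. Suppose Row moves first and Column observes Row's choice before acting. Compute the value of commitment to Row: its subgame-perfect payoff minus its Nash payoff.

1

Column best-responds to each possible Row move:
- A → Column plays c1 (best of 2, -2, 0); Row gets 6.
- B → Column plays c2 (best of 7, 9, -3); Row gets 5.
- C → Column plays c3 (best of 1, 2, 5); Row gets 7.
- D → Column plays c2 (best of 3, 7, -1); Row gets 6.
Row's induced payoffs are 6, 5, 7, 6, so Row commits to C. Subgame-perfect outcome: (C, c3) with payoffs (7, 5).
Now find the simultaneous Nash equilibrium.
Row's best replies: c1→D; c2→D; c3→B.
Column's best replies: A→c1; B→c2; C→c3; D→c2.
The unique mutual best reply is (D, c2), giving (6, 7).
Row's commitment gain: 7 − 6 = 1.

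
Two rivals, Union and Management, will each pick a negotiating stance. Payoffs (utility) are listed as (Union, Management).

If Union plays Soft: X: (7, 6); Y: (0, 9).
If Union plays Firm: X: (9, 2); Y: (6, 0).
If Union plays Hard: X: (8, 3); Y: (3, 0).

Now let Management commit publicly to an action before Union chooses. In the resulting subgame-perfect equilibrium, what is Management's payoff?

Union best-responds to each possible Management move:
- X → Union plays Firm (best of 7, 9, 8); Management gets 2.
- Y → Union plays Firm (best of 0, 6, 3); Management gets 0.
Maximizing over 2, 0, Management chooses X. Subgame-perfect outcome: (Firm, X) with payoffs (9, 2).

2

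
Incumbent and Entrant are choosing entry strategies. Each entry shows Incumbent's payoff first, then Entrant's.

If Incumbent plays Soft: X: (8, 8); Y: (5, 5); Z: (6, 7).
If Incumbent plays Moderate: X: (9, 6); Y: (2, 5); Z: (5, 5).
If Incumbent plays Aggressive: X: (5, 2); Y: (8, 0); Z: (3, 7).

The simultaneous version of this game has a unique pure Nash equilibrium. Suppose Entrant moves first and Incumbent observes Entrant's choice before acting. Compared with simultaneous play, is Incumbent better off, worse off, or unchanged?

worse off

Solve by backward induction (Entrant leads).
- X: BR = Moderate, leader payoff 6.
- Y: BR = Aggressive, leader payoff 0.
- Z: BR = Soft, leader payoff 7.
Entrant's induced payoffs are 6, 0, 7, so Entrant commits to Z. Subgame-perfect outcome: (Soft, Z) with payoffs (6, 7).
Now find the simultaneous Nash equilibrium.
Incumbent's best replies: X→Moderate; Y→Aggressive; Z→Soft.
Entrant's best replies: Soft→X; Moderate→X; Aggressive→Z.
Only (Moderate, X) has each player best-responding; Nash payoffs (9, 6).
Incumbent earns 6 sequentially versus 9 at the Nash outcome: worse off.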